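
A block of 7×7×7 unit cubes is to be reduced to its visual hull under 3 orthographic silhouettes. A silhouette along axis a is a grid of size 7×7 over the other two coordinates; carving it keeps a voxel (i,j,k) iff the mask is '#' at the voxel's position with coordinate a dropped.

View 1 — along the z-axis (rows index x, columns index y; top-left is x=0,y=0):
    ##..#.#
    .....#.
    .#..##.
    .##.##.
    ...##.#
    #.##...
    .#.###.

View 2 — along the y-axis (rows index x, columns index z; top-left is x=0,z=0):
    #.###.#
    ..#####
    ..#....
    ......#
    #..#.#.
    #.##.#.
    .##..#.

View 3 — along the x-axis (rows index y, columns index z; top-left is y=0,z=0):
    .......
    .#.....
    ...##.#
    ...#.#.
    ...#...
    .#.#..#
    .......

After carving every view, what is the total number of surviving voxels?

voxel count = 14

full grid |V| = 343
V1 z: intersect with XY mask (22 set) -- 154 left
V2 y: intersect with XZ mask (22 set) -- 65 left
V3 x: intersect with YZ mask (10 set) -- 14 left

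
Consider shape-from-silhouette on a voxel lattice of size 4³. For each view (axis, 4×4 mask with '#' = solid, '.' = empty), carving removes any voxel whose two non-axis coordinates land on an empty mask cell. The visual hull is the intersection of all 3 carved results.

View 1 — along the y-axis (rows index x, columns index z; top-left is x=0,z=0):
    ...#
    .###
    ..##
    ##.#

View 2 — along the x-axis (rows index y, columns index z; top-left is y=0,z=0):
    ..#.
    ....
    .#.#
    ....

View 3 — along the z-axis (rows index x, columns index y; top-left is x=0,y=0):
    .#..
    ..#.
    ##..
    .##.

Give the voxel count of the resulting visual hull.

|visual hull| = 5

before carving: 64 voxels (4×4×4)
carve view 1 (along y, XZ-mask fill 9/16): 36 voxels remain
carve view 2 (along x, YZ-mask fill 3/16): 8 voxels remain
carve view 3 (along z, XY-mask fill 6/16): 5 voxels remain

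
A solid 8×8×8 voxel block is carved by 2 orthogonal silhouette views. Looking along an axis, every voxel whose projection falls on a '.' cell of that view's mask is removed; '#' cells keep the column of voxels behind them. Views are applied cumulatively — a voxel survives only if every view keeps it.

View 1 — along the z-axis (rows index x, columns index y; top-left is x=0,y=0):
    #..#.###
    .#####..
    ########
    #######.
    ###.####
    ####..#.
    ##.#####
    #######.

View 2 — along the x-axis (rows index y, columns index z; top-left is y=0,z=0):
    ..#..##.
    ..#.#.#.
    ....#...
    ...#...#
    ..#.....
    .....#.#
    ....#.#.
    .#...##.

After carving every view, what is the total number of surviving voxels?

before carving: 512 voxels (8×8×8)
[1] z-view keeps 51 columns → grid now 408
[2] x-view keeps 17 columns → grid now 108

voxel count = 108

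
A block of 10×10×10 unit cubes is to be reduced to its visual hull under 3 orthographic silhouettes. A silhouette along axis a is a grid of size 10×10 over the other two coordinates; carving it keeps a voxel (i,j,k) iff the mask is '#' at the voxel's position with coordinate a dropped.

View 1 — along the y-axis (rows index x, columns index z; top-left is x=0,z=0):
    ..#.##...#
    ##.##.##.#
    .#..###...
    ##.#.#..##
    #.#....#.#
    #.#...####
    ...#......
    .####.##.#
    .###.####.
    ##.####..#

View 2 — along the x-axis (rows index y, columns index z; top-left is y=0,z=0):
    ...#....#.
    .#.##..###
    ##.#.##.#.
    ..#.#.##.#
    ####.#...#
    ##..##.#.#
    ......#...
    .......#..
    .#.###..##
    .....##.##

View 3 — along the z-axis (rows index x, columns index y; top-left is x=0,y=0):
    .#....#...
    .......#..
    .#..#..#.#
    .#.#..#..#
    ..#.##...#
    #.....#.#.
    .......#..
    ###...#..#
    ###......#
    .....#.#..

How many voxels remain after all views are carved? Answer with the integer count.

60 voxels

start: 10×10×10 = 1000 voxels
V1 y: intersect with XZ mask (53 set) -- 530 left
V2 x: intersect with YZ mask (43 set) -- 231 left
V3 z: intersect with XY mask (30 set) -- 60 left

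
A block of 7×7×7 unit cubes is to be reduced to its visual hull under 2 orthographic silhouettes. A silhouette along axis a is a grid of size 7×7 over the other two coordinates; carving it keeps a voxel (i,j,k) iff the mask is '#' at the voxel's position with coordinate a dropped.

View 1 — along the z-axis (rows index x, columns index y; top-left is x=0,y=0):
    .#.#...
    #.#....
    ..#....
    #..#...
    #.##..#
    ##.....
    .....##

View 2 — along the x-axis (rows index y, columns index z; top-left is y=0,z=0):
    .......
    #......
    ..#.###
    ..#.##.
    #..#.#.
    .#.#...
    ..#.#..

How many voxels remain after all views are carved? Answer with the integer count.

voxel count = 29

start: 7×7×7 = 343 voxels
V1 z: intersect with XY mask (15 set) -- 105 left
V2 x: intersect with YZ mask (15 set) -- 29 left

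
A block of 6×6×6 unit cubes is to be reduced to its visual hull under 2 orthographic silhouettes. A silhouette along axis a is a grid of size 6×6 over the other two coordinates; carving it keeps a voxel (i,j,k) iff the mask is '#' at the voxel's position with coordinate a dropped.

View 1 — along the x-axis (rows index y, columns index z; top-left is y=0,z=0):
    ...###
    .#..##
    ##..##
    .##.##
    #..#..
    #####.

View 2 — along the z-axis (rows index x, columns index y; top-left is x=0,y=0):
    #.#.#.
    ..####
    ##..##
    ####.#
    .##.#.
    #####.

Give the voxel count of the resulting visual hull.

initial block: 6^3 = 216
V1 x: intersect with YZ mask (21 set) -- 126 left
V2 z: intersect with XY mask (24 set) -- 81 left

81 voxels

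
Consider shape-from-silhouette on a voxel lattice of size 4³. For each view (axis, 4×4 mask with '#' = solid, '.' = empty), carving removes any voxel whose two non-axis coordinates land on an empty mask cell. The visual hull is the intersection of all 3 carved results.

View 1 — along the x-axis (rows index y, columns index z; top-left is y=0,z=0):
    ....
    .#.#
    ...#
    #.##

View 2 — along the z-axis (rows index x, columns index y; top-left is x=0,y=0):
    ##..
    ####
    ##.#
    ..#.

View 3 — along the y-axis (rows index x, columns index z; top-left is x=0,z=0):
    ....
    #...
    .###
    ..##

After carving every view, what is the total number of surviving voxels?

before carving: 64 voxels (4×4×4)
carve view 1 (along x, YZ-mask fill 6/16): 24 voxels remain
carve view 2 (along z, XY-mask fill 10/16): 14 voxels remain
carve view 3 (along y, XZ-mask fill 6/16): 6 voxels remain

remaining voxels: 6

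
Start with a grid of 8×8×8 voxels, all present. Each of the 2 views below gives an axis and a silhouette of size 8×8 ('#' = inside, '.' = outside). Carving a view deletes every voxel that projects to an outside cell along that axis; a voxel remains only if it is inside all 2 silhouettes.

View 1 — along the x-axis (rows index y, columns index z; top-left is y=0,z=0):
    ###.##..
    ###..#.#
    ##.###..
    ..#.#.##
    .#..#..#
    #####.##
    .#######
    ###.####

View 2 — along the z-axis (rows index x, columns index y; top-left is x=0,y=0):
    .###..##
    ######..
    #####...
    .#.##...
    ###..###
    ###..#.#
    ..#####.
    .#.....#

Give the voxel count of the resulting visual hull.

start: 8×8×8 = 512 voxels
V1 x: intersect with YZ mask (43 set) -- 344 left
V2 z: intersect with XY mask (37 set) -- 194 left

voxel count = 194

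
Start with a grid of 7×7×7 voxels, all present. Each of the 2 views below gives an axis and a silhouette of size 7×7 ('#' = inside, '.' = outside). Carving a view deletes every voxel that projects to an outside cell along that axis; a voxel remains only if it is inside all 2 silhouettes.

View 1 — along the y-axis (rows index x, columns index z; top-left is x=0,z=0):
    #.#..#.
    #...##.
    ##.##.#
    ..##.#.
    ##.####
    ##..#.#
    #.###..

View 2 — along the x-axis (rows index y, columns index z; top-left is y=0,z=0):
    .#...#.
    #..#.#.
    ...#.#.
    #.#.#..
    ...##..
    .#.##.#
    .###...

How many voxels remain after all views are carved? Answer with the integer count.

|visual hull| = 77

start: 7×7×7 = 343 voxels
  1. axis=1 (XZ plane), |mask|=28  ⇒  voxels=196
  2. axis=0 (YZ plane), |mask|=19  ⇒  voxels=77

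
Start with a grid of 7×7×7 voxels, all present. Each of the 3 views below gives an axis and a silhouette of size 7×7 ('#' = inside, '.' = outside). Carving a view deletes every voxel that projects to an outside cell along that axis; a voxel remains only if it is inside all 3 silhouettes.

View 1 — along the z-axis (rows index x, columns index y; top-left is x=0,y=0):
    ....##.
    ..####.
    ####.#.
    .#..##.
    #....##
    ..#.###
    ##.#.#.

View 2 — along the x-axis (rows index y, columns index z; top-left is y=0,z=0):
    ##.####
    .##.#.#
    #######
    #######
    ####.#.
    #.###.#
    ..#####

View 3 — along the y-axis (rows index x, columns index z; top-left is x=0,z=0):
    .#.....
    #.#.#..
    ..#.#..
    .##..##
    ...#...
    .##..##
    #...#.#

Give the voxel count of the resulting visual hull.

before carving: 343 voxels (7×7×7)
  1. axis=2 (XY plane), |mask|=25  ⇒  voxels=175
  2. axis=0 (YZ plane), |mask|=39  ⇒  voxels=137
  3. axis=1 (XZ plane), |mask|=18  ⇒  voxels=55

|visual hull| = 55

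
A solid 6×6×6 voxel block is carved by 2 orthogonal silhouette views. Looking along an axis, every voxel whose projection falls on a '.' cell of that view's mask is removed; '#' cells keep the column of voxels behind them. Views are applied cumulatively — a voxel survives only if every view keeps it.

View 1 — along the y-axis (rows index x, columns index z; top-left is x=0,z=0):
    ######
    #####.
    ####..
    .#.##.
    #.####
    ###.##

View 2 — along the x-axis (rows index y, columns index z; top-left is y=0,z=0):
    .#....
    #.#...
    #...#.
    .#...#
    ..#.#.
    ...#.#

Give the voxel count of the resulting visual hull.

voxel count = 51

start: 6×6×6 = 216 voxels
step 1: project along y, AND mask (28/36) → |grid| = 168
step 2: project along x, AND mask (11/36) → |grid| = 51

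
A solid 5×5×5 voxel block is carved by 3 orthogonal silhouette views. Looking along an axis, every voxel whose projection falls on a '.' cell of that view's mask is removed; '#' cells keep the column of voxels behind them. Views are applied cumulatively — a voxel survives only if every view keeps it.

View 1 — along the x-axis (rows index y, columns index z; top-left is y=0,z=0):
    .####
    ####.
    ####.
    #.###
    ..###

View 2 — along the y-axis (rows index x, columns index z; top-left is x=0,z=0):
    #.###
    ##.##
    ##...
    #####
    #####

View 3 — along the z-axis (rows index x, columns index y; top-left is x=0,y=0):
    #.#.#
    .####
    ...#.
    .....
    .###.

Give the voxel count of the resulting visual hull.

33 voxels

full grid |V| = 125
carve view 1 (along x, YZ-mask fill 19/25): 95 voxels remain
carve view 2 (along y, XZ-mask fill 20/25): 74 voxels remain
carve view 3 (along z, XY-mask fill 11/25): 33 voxels remain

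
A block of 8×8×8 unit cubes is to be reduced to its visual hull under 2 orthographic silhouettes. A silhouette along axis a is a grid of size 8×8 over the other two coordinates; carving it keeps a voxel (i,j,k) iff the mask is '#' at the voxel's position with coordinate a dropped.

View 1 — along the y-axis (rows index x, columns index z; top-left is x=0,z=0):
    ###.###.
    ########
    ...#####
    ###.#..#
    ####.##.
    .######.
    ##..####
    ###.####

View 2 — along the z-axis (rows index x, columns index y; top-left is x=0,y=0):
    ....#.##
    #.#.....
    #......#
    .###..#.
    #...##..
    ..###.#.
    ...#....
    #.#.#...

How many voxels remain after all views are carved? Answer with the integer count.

133 voxels

start: 8×8×8 = 512 voxels
step 1: project along y, AND mask (49/64) → |grid| = 392
step 2: project along z, AND mask (22/64) → |grid| = 133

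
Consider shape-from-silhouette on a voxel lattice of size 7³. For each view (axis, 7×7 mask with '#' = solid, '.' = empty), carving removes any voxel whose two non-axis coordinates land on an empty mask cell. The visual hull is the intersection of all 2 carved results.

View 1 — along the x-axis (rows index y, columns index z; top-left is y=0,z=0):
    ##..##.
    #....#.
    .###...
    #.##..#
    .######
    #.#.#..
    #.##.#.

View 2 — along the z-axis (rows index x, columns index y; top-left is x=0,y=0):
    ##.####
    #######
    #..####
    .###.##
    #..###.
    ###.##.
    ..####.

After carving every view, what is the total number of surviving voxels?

start: 7×7×7 = 343 voxels
after view 1 [x-axis, 26 of 49 cells solid] → remaining = 182
after view 2 [z-axis, 36 of 49 cells solid] → remaining = 137

voxel count = 137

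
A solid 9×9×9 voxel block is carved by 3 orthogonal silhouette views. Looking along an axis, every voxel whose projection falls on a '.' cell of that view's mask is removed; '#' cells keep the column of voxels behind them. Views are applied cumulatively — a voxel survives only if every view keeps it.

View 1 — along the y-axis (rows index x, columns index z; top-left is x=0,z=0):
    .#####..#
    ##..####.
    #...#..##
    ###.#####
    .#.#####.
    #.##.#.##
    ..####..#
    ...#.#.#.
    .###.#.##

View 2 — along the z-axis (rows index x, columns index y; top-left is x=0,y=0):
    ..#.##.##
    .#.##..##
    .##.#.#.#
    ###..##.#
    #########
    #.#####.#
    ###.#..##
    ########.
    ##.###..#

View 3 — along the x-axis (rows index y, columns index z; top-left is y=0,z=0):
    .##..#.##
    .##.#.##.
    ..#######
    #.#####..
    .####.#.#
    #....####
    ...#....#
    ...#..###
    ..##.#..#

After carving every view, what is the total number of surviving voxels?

remaining voxels: 177

before carving: 729 voxels (9×9×9)
after view 1 [y-axis, 50 of 81 cells solid] → remaining = 450
after view 2 [z-axis, 57 of 81 cells solid] → remaining = 314
after view 3 [x-axis, 44 of 81 cells solid] → remaining = 177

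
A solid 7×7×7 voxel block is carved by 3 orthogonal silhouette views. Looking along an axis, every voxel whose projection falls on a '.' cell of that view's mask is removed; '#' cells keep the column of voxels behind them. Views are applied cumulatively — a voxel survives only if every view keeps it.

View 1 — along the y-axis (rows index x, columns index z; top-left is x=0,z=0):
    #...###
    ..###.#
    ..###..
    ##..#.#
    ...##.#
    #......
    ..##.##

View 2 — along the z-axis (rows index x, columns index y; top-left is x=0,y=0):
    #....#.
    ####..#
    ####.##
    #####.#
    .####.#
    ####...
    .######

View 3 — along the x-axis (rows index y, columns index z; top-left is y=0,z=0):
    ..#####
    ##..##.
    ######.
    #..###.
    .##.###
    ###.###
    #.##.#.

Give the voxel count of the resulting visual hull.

72 voxels

start: 7×7×7 = 343 voxels
after view 1 [y-axis, 23 of 49 cells solid] → remaining = 161
after view 2 [z-axis, 34 of 49 cells solid] → remaining = 113
after view 3 [x-axis, 34 of 49 cells solid] → remaining = 72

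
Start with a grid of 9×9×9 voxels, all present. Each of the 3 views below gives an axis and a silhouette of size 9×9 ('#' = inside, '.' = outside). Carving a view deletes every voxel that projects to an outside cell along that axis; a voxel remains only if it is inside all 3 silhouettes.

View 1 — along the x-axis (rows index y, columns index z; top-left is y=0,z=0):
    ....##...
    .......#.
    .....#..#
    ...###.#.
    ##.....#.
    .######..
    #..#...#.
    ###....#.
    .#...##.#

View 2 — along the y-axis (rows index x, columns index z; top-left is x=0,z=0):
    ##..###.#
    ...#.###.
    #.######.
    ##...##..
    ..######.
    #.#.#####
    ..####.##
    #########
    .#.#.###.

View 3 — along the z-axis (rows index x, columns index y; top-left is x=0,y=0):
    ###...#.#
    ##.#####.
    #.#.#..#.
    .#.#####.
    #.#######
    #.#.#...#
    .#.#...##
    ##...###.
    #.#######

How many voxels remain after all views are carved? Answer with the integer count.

|visual hull| = 109

full grid |V| = 729
V1 x: intersect with YZ mask (29 set) -- 261 left
V2 y: intersect with XZ mask (54 set) -- 181 left
V3 z: intersect with XY mask (51 set) -- 109 left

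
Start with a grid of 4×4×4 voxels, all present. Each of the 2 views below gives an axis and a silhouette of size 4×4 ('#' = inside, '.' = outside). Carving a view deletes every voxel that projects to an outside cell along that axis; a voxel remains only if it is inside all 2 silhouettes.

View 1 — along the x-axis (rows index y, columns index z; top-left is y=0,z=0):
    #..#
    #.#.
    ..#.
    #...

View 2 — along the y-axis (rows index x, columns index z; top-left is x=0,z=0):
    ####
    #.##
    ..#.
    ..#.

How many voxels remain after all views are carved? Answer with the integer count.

voxel count = 16

full grid |V| = 64
V1 x: intersect with YZ mask (6 set) -- 24 left
V2 y: intersect with XZ mask (9 set) -- 16 left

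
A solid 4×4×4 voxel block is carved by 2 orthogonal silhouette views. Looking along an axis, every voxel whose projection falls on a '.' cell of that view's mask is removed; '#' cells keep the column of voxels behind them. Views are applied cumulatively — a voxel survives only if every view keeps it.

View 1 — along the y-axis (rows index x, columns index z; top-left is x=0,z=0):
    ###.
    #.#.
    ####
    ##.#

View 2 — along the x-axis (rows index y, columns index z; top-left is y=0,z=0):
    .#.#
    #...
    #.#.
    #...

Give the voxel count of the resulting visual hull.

voxel count = 20

full grid |V| = 64
V1 y: intersect with XZ mask (12 set) -- 48 left
V2 x: intersect with YZ mask (6 set) -- 20 left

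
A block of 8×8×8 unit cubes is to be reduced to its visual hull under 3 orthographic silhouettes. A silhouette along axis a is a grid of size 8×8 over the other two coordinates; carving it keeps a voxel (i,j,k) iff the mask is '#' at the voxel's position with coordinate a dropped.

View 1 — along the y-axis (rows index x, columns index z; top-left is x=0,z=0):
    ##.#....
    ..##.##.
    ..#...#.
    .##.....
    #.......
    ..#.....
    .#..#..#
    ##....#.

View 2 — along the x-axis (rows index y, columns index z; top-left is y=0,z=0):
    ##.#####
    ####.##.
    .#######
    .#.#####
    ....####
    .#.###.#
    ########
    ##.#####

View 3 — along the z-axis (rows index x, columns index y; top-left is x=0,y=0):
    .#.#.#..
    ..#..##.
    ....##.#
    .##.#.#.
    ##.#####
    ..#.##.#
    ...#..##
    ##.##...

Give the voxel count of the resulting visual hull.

start: 8×8×8 = 512 voxels
carve view 1 (along y, XZ-mask fill 19/64): 152 voxels remain
carve view 2 (along x, YZ-mask fill 50/64): 109 voxels remain
carve view 3 (along z, XY-mask fill 31/64): 48 voxels remain

48 voxels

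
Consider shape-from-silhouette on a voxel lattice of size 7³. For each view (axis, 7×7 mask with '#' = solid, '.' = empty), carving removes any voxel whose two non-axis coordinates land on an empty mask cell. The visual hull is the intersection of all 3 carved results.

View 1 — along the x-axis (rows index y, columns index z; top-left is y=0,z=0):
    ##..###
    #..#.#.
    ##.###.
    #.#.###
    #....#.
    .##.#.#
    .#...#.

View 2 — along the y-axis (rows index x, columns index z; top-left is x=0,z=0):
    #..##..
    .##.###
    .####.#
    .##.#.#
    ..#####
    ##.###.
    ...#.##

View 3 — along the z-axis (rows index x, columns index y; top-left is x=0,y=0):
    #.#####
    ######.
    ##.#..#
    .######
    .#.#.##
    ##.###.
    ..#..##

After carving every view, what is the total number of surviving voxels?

|visual hull| = 72

full grid |V| = 343
V1 x: intersect with YZ mask (26 set) -- 182 left
V2 y: intersect with XZ mask (30 set) -- 107 left
V3 z: intersect with XY mask (34 set) -- 72 left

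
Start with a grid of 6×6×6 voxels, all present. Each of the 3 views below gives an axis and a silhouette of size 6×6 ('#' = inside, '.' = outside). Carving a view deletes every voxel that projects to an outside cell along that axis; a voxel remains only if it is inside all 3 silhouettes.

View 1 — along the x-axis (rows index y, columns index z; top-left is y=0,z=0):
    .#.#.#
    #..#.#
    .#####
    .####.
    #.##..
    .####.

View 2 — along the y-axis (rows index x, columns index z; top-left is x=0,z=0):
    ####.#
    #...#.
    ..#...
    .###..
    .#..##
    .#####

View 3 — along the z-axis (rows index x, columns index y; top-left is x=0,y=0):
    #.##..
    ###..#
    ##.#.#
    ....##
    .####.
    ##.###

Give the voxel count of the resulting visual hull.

41 voxels

start: 6×6×6 = 216 voxels
[1] x-view keeps 22 columns → grid now 132
[2] y-view keeps 19 columns → grid now 72
[3] z-view keeps 22 columns → grid now 41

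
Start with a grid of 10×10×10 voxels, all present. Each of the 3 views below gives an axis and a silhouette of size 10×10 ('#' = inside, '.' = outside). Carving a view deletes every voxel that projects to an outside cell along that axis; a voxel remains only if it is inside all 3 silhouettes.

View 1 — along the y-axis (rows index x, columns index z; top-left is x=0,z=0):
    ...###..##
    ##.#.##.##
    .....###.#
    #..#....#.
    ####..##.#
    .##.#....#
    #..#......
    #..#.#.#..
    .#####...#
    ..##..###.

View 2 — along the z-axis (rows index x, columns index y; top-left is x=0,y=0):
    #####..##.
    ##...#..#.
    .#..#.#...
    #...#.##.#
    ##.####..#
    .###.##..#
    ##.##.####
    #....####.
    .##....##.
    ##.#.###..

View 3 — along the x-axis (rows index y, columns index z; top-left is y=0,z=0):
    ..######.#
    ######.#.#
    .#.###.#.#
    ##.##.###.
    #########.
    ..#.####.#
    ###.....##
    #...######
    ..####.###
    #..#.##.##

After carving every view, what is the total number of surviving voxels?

before carving: 1000 voxels (10×10×10)
  1. axis=1 (XZ plane), |mask|=47  ⇒  voxels=470
  2. axis=2 (XY plane), |mask|=55  ⇒  voxels=253
  3. axis=0 (YZ plane), |mask|=68  ⇒  voxels=174

|visual hull| = 174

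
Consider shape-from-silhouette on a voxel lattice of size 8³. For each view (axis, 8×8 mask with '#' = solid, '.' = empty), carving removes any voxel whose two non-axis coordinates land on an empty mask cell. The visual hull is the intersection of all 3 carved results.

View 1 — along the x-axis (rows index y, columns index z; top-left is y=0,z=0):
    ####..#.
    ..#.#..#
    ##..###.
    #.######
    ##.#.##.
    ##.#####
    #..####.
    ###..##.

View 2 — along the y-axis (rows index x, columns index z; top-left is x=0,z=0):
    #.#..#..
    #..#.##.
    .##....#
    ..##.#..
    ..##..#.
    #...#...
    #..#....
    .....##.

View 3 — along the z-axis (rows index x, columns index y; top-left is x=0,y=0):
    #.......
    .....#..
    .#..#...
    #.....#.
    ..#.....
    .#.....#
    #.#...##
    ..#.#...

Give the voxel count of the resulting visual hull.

before carving: 512 voxels (8×8×8)
carve view 1 (along x, YZ-mask fill 42/64): 336 voxels remain
carve view 2 (along y, XZ-mask fill 22/64): 122 voxels remain
carve view 3 (along z, XY-mask fill 15/64): 26 voxels remain

remaining voxels: 26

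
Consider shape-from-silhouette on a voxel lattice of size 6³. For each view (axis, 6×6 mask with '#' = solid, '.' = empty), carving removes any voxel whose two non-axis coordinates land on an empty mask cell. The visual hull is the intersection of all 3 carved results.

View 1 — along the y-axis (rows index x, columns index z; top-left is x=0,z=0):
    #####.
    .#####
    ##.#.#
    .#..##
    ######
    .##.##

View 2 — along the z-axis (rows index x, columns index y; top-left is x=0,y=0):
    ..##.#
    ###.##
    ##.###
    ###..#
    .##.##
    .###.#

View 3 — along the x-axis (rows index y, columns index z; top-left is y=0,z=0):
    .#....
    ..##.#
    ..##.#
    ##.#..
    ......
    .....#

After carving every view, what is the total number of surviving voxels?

start: 6×6×6 = 216 voxels
step 1: project along y, AND mask (27/36) → |grid| = 162
step 2: project along z, AND mask (25/36) → |grid| = 112
step 3: project along x, AND mask (11/36) → |grid| = 37

remaining voxels: 37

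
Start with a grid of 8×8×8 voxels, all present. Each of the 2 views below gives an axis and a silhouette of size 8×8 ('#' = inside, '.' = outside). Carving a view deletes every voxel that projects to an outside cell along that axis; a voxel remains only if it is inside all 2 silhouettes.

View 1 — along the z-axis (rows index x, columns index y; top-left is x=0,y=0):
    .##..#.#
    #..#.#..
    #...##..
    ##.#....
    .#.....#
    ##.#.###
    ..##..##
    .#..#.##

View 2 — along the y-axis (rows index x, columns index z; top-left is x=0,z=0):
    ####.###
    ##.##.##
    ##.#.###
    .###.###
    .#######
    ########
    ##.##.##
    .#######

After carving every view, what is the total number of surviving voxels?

remaining voxels: 196

before carving: 512 voxels (8×8×8)
carve view 1 (along z, XY-mask fill 29/64): 232 voxels remain
carve view 2 (along y, XZ-mask fill 53/64): 196 voxels remain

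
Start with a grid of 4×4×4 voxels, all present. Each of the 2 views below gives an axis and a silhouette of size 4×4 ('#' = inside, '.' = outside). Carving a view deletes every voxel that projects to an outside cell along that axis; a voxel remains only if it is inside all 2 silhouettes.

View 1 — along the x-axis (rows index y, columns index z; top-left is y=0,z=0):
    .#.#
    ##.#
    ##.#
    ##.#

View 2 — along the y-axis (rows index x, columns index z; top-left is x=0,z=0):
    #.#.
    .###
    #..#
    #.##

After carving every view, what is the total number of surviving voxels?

voxel count = 25

full grid |V| = 64
[1] x-view keeps 11 columns → grid now 44
[2] y-view keeps 10 columns → grid now 25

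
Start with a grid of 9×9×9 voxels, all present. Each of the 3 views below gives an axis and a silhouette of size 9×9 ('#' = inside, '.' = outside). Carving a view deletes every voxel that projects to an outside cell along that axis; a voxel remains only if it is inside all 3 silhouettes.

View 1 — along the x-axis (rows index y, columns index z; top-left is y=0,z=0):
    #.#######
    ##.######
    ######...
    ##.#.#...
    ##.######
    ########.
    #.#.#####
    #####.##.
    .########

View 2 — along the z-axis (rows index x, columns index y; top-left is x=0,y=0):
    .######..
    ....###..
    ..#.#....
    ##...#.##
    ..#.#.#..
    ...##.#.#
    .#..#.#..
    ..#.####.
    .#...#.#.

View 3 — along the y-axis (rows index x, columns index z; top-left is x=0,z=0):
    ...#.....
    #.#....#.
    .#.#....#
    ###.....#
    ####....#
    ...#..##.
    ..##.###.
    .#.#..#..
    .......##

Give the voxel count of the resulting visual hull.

voxel count = 81

before carving: 729 voxels (9×9×9)
step 1: project along x, AND mask (64/81) → |grid| = 576
step 2: project along z, AND mask (34/81) → |grid| = 247
step 3: project along y, AND mask (29/81) → |grid| = 81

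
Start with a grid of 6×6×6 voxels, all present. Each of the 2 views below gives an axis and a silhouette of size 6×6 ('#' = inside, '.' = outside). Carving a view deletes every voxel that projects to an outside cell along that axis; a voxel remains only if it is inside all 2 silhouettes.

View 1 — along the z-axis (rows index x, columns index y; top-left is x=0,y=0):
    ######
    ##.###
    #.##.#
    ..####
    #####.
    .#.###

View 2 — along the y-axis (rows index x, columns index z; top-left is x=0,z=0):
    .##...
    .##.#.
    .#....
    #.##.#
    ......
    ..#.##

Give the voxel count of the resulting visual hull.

start: 6×6×6 = 216 voxels
carve view 1 (along z, XY-mask fill 28/36): 168 voxels remain
carve view 2 (along y, XZ-mask fill 13/36): 59 voxels remain

voxel count = 59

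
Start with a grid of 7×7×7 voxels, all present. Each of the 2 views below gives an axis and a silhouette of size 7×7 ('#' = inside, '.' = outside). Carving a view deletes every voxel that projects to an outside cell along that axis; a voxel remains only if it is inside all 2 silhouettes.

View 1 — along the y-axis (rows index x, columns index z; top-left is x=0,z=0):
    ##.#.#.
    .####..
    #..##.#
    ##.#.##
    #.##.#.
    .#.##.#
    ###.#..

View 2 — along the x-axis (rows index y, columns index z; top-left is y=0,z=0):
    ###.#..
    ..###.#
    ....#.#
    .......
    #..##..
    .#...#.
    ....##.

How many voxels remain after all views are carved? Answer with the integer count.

full grid |V| = 343
carve view 1 (along y, XZ-mask fill 29/49): 203 voxels remain
carve view 2 (along x, YZ-mask fill 17/49): 70 voxels remain

voxel count = 70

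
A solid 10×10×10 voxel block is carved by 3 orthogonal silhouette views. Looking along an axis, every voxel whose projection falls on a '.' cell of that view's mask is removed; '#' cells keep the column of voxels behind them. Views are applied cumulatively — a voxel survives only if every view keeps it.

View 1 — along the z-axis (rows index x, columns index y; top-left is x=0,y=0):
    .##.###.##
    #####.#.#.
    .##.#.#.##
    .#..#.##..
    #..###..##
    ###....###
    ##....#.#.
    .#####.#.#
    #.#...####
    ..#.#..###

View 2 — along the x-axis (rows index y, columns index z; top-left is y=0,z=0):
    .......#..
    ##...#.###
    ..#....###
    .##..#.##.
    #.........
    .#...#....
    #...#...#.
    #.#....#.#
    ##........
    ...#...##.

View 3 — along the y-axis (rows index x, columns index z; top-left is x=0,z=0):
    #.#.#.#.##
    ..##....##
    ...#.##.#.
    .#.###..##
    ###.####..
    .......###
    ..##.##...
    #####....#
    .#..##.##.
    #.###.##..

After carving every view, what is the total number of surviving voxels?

|visual hull| = 87

initial block: 10^3 = 1000
  1. axis=2 (XY plane), |mask|=58  ⇒  voxels=580
  2. axis=0 (YZ plane), |mask|=31  ⇒  voxels=178
  3. axis=1 (XZ plane), |mask|=51  ⇒  voxels=87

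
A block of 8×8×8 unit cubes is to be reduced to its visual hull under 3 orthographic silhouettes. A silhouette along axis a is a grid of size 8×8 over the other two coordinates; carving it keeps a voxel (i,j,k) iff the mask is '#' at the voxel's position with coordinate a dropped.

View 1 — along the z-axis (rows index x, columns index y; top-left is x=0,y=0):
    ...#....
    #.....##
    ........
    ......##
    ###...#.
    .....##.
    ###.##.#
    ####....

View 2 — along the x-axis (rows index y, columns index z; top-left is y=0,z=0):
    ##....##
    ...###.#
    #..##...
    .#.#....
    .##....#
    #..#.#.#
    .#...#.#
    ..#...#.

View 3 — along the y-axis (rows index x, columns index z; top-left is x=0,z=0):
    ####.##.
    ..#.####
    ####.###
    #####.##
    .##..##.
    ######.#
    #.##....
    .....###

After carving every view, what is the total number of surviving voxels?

voxel count = 36

before carving: 512 voxels (8×8×8)
carve view 1 (along z, XY-mask fill 22/64): 176 voxels remain
carve view 2 (along x, YZ-mask fill 25/64): 70 voxels remain
carve view 3 (along y, XZ-mask fill 42/64): 36 voxels remain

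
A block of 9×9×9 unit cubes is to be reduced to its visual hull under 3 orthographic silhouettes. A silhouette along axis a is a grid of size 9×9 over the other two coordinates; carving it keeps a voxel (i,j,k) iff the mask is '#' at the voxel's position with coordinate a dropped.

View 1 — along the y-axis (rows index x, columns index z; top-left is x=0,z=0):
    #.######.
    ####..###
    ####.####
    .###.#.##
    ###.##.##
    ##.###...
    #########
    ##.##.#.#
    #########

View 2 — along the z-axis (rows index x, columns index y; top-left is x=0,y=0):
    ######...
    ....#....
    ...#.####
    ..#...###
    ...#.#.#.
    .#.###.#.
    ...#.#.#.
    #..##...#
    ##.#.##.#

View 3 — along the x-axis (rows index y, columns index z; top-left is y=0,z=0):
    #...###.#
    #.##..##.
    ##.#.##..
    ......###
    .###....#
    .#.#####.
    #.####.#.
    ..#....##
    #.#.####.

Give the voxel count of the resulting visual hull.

before carving: 729 voxels (9×9×9)
step 1: project along y, AND mask (64/81) → |grid| = 576
step 2: project along z, AND mask (37/81) → |grid| = 264
step 3: project along x, AND mask (43/81) → |grid| = 132

voxel count = 132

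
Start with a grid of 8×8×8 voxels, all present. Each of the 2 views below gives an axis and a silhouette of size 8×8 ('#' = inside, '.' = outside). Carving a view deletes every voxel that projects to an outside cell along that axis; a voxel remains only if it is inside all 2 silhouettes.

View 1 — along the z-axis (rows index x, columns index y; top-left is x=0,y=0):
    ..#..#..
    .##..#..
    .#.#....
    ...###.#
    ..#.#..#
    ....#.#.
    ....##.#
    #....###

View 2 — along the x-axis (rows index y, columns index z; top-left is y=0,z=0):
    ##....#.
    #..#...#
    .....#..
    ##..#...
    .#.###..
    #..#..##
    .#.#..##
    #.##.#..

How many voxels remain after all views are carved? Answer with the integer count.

voxel count = 78

before carving: 512 voxels (8×8×8)
[1] z-view keeps 23 columns → grid now 184
[2] x-view keeps 26 columns → grid now 78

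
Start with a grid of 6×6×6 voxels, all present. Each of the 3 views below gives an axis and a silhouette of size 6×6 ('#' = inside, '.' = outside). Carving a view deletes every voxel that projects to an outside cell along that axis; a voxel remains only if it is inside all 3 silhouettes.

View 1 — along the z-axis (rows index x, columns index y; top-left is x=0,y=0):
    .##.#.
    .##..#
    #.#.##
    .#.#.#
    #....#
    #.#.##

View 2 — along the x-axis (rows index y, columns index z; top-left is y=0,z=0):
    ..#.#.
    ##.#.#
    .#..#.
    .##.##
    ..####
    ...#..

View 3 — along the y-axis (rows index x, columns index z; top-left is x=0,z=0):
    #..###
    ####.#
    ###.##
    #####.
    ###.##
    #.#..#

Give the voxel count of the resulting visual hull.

before carving: 216 voxels (6×6×6)
after view 1 [z-axis, 19 of 36 cells solid] → remaining = 114
after view 2 [x-axis, 17 of 36 cells solid] → remaining = 47
after view 3 [y-axis, 27 of 36 cells solid] → remaining = 32

remaining voxels: 32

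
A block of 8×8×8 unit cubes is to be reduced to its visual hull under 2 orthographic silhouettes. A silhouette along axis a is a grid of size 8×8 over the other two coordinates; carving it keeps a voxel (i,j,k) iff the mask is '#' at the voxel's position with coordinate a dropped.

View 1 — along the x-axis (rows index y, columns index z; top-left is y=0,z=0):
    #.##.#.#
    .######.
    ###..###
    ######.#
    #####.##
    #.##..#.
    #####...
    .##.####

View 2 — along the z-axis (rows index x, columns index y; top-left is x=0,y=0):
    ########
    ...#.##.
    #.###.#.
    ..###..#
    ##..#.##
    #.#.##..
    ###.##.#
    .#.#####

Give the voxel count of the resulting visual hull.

before carving: 512 voxels (8×8×8)
carve view 1 (along x, YZ-mask fill 46/64): 368 voxels remain
carve view 2 (along z, XY-mask fill 41/64): 238 voxels remain

238 voxels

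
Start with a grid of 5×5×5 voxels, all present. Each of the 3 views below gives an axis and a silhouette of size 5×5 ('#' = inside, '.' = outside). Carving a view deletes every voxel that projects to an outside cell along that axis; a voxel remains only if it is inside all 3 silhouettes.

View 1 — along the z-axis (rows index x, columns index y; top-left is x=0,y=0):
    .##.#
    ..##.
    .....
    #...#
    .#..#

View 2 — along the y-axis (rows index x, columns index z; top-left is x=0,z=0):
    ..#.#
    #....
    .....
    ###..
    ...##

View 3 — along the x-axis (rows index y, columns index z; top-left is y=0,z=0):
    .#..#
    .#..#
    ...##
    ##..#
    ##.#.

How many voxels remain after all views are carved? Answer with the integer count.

start: 5×5×5 = 125 voxels
[1] z-view keeps 9 columns → grid now 45
[2] y-view keeps 8 columns → grid now 18
[3] x-view keeps 12 columns → grid now 8

|visual hull| = 8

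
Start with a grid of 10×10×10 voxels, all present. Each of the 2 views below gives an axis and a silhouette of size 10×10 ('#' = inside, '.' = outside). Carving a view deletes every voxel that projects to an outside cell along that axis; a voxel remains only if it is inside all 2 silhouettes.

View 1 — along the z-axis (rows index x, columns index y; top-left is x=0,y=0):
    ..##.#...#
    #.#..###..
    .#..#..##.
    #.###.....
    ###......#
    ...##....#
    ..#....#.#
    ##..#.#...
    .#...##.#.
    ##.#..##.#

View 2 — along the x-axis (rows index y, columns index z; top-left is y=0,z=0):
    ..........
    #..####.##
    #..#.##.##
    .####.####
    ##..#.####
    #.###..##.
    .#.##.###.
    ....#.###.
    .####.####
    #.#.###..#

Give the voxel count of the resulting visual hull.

before carving: 1000 voxels (10×10×10)
[1] z-view keeps 41 columns → grid now 410
[2] x-view keeps 58 columns → grid now 229

remaining voxels: 229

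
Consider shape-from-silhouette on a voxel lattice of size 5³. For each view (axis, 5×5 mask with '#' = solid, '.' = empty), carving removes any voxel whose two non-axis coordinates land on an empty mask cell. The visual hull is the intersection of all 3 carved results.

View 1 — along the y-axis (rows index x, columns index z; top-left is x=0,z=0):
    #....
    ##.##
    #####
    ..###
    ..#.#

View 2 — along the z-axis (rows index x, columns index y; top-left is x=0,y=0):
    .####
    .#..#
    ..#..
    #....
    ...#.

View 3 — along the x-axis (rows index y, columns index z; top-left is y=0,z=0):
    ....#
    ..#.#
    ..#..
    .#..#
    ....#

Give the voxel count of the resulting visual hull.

initial block: 5^3 = 125
  1. axis=1 (XZ plane), |mask|=15  ⇒  voxels=75
  2. axis=2 (XY plane), |mask|=9  ⇒  voxels=22
  3. axis=0 (YZ plane), |mask|=7  ⇒  voxels=5

voxel count = 5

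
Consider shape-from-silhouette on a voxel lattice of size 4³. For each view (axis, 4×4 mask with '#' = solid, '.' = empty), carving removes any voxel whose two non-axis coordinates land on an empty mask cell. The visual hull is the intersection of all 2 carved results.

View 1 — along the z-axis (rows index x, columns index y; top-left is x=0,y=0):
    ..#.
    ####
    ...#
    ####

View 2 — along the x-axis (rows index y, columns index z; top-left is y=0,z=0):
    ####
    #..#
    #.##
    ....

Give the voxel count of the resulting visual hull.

remaining voxels: 21

start: 4×4×4 = 64 voxels
[1] z-view keeps 10 columns → grid now 40
[2] x-view keeps 9 columns → grid now 21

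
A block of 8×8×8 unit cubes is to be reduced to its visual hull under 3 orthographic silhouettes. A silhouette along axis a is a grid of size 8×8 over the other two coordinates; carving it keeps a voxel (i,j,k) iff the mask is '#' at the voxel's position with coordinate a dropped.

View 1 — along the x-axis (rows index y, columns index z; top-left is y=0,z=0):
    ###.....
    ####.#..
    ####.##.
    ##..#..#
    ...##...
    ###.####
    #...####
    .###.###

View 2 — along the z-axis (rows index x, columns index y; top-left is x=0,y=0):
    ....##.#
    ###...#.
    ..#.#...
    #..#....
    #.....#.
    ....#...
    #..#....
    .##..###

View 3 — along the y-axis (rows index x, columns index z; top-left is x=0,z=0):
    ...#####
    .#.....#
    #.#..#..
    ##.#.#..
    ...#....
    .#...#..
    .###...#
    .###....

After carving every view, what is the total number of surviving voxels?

initial block: 8^3 = 512
after view 1 [x-axis, 38 of 64 cells solid] → remaining = 304
after view 2 [z-axis, 21 of 64 cells solid] → remaining = 95
after view 3 [y-axis, 24 of 64 cells solid] → remaining = 36

36 voxels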